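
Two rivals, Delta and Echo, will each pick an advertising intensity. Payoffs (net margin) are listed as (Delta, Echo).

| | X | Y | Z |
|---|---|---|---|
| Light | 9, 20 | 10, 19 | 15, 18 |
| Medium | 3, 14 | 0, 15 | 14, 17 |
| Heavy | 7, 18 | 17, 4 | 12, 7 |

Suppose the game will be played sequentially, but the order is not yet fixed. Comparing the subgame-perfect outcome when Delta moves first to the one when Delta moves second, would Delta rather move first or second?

If Delta leads: Echo's best replies are Light→X, Medium→Z, Heavy→X; Delta's induced payoffs 9, 14, 7; outcome (Medium, Z), payoffs (14, 17).
If Echo leads: Delta's best replies are X→Light, Y→Heavy, Z→Light; Echo's induced payoffs 20, 4, 18; outcome (Light, X), payoffs (9, 20).
Delta gets 14 moving first and 9 moving second, so Delta prefers to move first.

first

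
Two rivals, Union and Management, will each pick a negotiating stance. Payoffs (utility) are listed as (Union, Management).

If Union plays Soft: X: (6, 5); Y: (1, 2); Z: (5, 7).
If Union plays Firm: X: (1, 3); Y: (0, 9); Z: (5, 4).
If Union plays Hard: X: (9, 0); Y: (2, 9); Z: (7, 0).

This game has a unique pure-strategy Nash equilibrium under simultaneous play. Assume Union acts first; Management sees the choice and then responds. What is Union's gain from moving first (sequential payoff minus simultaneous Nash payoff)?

Management best-responds to each possible Union move:
- Soft → Management plays Z (best of 5, 2, 7); Union gets 5.
- Firm → Management plays Y (best of 3, 9, 4); Union gets 0.
- Hard → Management plays Y (best of 0, 9, 0); Union gets 2.
Union's induced payoffs are 5, 0, 2, so Union commits to Soft. Subgame-perfect outcome: (Soft, Z) with payoffs (5, 7).
For the simultaneous game, intersect best replies.
Union's best replies: X→Hard; Y→Hard; Z→Hard.
Management's best replies: Soft→Z; Firm→Y; Hard→Y.
The unique mutual best reply is (Hard, Y), giving (2, 9).
Union's commitment gain: 5 − 2 = 3.

3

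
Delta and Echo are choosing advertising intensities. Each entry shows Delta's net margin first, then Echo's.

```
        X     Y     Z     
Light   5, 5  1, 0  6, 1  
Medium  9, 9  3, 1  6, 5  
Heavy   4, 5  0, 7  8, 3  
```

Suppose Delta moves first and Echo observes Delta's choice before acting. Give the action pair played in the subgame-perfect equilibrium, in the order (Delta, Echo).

(Medium, X)

Backward induction with Delta moving first.
- Light: BR = X, leader payoff 5.
- Medium: BR = X, leader payoff 9.
- Heavy: BR = Y, leader payoff 0.
Maximizing over 5, 9, 0, Delta chooses Medium. Subgame-perfect outcome: (Medium, X) with payoffs (9, 9).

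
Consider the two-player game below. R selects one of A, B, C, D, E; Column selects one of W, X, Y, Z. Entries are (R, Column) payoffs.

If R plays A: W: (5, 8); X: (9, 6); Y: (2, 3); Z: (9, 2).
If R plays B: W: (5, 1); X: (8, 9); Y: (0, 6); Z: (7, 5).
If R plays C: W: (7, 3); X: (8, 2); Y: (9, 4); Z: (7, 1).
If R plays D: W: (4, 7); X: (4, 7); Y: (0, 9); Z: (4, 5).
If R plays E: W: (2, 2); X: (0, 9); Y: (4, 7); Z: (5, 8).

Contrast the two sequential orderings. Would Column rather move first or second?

If R leads: Column's best replies are A→W, B→X, C→Y, D→Y, E→X; R's induced payoffs 5, 8, 9, 0, 0; outcome (C, Y), payoffs (9, 4).
If Column leads: R's best replies are W→C, X→A, Y→C, Z→A; Column's induced payoffs 3, 6, 4, 2; outcome (A, X), payoffs (9, 6).
Column gets 6 moving first and 4 moving second, so Column prefers to move first.

first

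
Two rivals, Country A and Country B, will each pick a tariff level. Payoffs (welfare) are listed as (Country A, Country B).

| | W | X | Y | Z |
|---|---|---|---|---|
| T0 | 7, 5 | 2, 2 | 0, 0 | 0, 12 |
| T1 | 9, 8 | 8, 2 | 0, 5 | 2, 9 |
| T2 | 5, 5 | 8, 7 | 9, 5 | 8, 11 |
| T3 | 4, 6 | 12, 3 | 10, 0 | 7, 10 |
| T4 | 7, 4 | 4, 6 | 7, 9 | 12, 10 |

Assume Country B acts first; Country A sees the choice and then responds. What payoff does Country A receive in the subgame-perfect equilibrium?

12

Work backward from Country A's decision.
- W → Country A plays T1 (best of 7, 9, 5, 4, 7); Country B gets 8.
- X → Country A plays T3 (best of 2, 8, 8, 12, 4); Country B gets 3.
- Y → Country A plays T3 (best of 0, 0, 9, 10, 7); Country B gets 0.
- Z → Country A plays T4 (best of 0, 2, 8, 7, 12); Country B gets 10.
Maximizing over 8, 3, 0, 10, Country B chooses Z. Subgame-perfect outcome: (T4, Z) with payoffs (12, 10).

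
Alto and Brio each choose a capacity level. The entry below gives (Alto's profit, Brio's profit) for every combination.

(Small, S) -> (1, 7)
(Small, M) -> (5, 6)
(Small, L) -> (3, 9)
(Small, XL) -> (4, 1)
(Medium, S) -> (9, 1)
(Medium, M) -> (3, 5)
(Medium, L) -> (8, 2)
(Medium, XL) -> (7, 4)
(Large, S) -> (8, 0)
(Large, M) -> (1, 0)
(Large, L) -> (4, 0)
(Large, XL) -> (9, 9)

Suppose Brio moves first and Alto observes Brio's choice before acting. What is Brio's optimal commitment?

XL

Work backward from Alto's decision.
- S: Alto compares 1, 9, 8 and picks Medium; Brio would get 1.
- M: Alto compares 5, 3, 1 and picks Small; Brio would get 6.
- L: Alto compares 3, 8, 4 and picks Medium; Brio would get 2.
- XL: Alto compares 4, 7, 9 and picks Large; Brio would get 9.
Brio's induced payoffs are 1, 6, 2, 9, so Brio commits to XL. Subgame-perfect outcome: (Large, XL) with payoffs (9, 9).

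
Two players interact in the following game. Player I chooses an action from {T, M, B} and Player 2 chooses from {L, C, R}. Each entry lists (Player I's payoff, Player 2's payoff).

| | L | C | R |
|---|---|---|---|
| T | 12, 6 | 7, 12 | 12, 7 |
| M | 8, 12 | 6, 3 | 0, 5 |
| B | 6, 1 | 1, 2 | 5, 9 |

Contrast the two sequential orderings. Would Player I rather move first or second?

If Player I leads: Player 2's best replies are T→C, M→L, B→R; Player I's induced payoffs 7, 8, 5; outcome (M, L), payoffs (8, 12).
If Player 2 leads: Player I's best replies are L→T, C→T, R→T; Player 2's induced payoffs 6, 12, 7; outcome (T, C), payoffs (7, 12).
Player I gets 8 moving first and 7 moving second, so Player I prefers to move first.

first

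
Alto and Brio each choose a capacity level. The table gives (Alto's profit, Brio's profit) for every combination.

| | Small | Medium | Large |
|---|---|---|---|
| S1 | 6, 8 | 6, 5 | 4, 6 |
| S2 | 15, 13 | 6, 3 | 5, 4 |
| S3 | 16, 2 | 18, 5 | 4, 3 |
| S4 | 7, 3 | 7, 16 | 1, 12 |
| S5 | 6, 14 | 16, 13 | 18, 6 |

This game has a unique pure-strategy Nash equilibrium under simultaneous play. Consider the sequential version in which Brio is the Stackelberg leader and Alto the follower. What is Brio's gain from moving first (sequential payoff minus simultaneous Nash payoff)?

Solve by backward induction (Brio leads).
- Small → Alto plays S3 (best of 6, 15, 16, 7, 6); Brio gets 2.
- Medium → Alto plays S3 (best of 6, 6, 18, 7, 16); Brio gets 5.
- Large → Alto plays S5 (best of 4, 5, 4, 1, 18); Brio gets 6.
Maximizing over 2, 5, 6, Brio chooses Large. Subgame-perfect outcome: (S5, Large) with payoffs (18, 6).
Now find the simultaneous Nash equilibrium.
Alto's best replies: Small→S3; Medium→S3; Large→S5.
Brio's best replies: S1→Small; S2→Small; S3→Medium; S4→Medium; S5→Small.
Only (S3, Medium) has each player best-responding; Nash payoffs (18, 5).
Brio's commitment gain: 6 − 5 = 1.

1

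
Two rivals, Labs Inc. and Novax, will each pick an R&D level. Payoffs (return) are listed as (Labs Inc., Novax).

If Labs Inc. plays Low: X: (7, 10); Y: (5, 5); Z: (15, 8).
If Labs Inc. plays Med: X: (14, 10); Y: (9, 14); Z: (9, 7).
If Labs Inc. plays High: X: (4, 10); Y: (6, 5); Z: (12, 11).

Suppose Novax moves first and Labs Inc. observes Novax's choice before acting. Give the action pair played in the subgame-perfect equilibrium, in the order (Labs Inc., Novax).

Solve by backward induction (Novax leads).
- X: BR = Med, leader payoff 10.
- Y: BR = Med, leader payoff 14.
- Z: BR = Low, leader payoff 8.
Novax's induced payoffs are 10, 14, 8, so Novax commits to Y. Subgame-perfect outcome: (Med, Y) with payoffs (9, 14).

(Med, Y)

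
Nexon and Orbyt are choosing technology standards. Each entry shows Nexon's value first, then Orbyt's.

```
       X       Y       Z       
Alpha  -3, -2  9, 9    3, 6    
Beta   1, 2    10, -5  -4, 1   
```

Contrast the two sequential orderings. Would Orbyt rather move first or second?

second

If Nexon leads: Orbyt's best replies are Alpha→Y, Beta→X; Nexon's induced payoffs 9, 1; outcome (Alpha, Y), payoffs (9, 9).
If Orbyt leads: Nexon's best replies are X→Beta, Y→Beta, Z→Alpha; Orbyt's induced payoffs 2, -5, 6; outcome (Alpha, Z), payoffs (3, 6).
Orbyt gets 6 moving first and 9 moving second, so Orbyt prefers to move second.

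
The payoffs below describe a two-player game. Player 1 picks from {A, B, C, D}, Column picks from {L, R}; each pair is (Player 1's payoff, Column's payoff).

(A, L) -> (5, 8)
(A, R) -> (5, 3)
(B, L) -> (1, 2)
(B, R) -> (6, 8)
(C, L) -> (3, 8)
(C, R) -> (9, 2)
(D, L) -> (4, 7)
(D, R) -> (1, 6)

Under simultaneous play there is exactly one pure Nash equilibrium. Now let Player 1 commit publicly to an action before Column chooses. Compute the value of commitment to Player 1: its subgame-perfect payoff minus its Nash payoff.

1

Work backward from Column's decision.
- A: BR = L, leader payoff 5.
- B: BR = R, leader payoff 6.
- C: BR = L, leader payoff 3.
- D: BR = L, leader payoff 4.
Player 1's induced payoffs are 5, 6, 3, 4, so Player 1 commits to B. Subgame-perfect outcome: (B, R) with payoffs (6, 8).
For the simultaneous game, intersect best replies.
Player 1's best replies: L→A; R→C.
Column's best replies: A→L; B→R; C→L; D→L.
Only (A, L) has each player best-responding; Nash payoffs (5, 8).
Player 1's commitment gain: 6 − 5 = 1.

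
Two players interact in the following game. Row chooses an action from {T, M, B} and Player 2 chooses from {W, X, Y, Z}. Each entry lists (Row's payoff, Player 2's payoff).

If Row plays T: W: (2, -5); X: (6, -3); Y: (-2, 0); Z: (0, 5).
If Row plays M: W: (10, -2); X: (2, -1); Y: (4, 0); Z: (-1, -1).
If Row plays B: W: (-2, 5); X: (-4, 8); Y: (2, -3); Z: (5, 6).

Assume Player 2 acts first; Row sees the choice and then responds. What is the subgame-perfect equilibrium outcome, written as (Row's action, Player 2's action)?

(B, Z)

Work backward from Row's decision.
- W: Row compares 2, 10, -2 and picks M; Player 2 would get -2.
- X: Row compares 6, 2, -4 and picks T; Player 2 would get -3.
- Y: Row compares -2, 4, 2 and picks M; Player 2 would get 0.
- Z: Row compares 0, -1, 5 and picks B; Player 2 would get 6.
Player 2's induced payoffs are -2, -3, 0, 6, so Player 2 commits to Z. Subgame-perfect outcome: (B, Z) with payoffs (5, 6).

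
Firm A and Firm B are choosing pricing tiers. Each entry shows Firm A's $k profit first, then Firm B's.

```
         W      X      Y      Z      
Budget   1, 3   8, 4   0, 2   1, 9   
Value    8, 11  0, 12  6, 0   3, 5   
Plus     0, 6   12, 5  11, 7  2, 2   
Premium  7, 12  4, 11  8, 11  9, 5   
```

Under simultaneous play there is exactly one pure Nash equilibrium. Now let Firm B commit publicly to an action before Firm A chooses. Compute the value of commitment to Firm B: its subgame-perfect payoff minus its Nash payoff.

Work backward from Firm A's decision.
- W → Firm A plays Value (best of 1, 8, 0, 7); Firm B gets 11.
- X → Firm A plays Plus (best of 8, 0, 12, 4); Firm B gets 5.
- Y → Firm A plays Plus (best of 0, 6, 11, 8); Firm B gets 7.
- Z → Firm A plays Premium (best of 1, 3, 2, 9); Firm B gets 5.
Maximizing over 11, 5, 7, 5, Firm B chooses W. Subgame-perfect outcome: (Value, W) with payoffs (8, 11).
Now find the simultaneous Nash equilibrium.
Firm A's best replies: W→Value; X→Plus; Y→Plus; Z→Premium.
Firm B's best replies: Budget→Z; Value→X; Plus→Y; Premium→W.
The unique mutual best reply is (Plus, Y), giving (11, 7).
Firm B's commitment gain: 11 − 7 = 4.

4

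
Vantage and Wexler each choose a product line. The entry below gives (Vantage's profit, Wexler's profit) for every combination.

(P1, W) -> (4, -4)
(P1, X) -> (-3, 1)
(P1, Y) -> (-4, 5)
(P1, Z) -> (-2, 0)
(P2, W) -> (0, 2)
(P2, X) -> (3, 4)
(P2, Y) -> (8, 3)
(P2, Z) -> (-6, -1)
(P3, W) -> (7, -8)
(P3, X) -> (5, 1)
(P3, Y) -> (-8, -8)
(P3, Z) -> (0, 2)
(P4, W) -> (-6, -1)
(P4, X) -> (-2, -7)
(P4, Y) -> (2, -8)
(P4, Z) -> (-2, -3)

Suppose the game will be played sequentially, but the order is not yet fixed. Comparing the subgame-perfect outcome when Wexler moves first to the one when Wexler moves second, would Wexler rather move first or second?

second

If Vantage leads: Wexler's best replies are P1→Y, P2→X, P3→Z, P4→W; Vantage's induced payoffs -4, 3, 0, -6; outcome (P2, X), payoffs (3, 4).
If Wexler leads: Vantage's best replies are W→P3, X→P3, Y→P2, Z→P3; Wexler's induced payoffs -8, 1, 3, 2; outcome (P2, Y), payoffs (8, 3).
Wexler gets 3 moving first and 4 moving second, so Wexler prefers to move second.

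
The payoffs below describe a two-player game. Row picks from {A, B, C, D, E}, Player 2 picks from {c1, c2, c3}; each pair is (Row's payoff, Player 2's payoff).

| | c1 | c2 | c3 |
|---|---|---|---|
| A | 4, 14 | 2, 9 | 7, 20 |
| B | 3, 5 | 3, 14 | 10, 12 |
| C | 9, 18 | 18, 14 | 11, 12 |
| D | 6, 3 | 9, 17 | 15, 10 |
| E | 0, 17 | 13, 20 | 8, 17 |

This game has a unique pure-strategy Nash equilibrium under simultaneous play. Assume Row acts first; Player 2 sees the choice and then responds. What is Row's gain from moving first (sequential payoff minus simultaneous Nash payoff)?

Backward induction with Row moving first.
- A: Player 2 compares 14, 9, 20 and picks c3; Row would get 7.
- B: Player 2 compares 5, 14, 12 and picks c2; Row would get 3.
- C: Player 2 compares 18, 14, 12 and picks c1; Row would get 9.
- D: Player 2 compares 3, 17, 10 and picks c2; Row would get 9.
- E: Player 2 compares 17, 20, 17 and picks c2; Row would get 13.
Among 7, 3, 9, 9, 13, the best is 13 at E. Subgame-perfect outcome: (E, c2) with payoffs (13, 20).
Under simultaneous play:
Row's best replies: c1→C; c2→C; c3→D.
Player 2's best replies: A→c3; B→c2; C→c1; D→c2; E→c2.
The unique mutual best reply is (C, c1), giving (9, 18).
Row's commitment gain: 13 − 9 = 4.

4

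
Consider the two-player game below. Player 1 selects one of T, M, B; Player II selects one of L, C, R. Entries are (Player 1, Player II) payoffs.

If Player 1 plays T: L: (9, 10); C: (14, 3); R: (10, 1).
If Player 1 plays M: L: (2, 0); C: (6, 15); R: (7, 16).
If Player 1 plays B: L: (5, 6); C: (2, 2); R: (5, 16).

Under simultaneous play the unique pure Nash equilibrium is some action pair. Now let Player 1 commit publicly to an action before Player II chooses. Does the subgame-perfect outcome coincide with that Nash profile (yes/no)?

yes

Backward induction with Player 1 moving first.
- T: Player II compares 10, 3, 1 and picks L; Player 1 would get 9.
- M: Player II compares 0, 15, 16 and picks R; Player 1 would get 7.
- B: Player II compares 6, 2, 16 and picks R; Player 1 would get 5.
Among 9, 7, 5, the best is 9 at T. Subgame-perfect outcome: (T, L) with payoffs (9, 10).
For the simultaneous game, intersect best replies.
Player 1's best replies: L→T; C→T; R→T.
Player II's best replies: T→L; M→R; B→R.
The unique mutual best reply is (T, L), giving (9, 10).
Sequential outcome (T, L) coincides with the Nash profile (T, L).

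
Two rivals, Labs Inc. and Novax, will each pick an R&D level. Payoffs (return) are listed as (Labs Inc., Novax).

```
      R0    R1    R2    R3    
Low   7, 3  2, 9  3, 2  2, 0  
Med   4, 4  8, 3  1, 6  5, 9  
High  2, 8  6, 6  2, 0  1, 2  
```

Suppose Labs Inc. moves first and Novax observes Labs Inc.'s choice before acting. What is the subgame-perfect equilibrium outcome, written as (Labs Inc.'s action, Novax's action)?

(Med, R3)

Work backward from Novax's decision.
- Low: Novax compares 3, 9, 2, 0 and picks R1; Labs Inc. would get 2.
- Med: Novax compares 4, 3, 6, 9 and picks R3; Labs Inc. would get 5.
- High: Novax compares 8, 6, 0, 2 and picks R0; Labs Inc. would get 2.
Maximizing over 2, 5, 2, Labs Inc. chooses Med. Subgame-perfect outcome: (Med, R3) with payoffs (5, 9).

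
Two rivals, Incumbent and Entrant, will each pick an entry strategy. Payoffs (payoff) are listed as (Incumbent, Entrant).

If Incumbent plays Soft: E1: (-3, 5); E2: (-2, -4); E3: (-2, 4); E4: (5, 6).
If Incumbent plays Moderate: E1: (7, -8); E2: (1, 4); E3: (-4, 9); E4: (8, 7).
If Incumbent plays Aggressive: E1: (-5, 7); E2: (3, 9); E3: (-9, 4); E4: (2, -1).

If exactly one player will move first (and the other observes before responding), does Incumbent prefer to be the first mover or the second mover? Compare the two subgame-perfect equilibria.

first

If Incumbent leads: Entrant's best replies are Soft→E4, Moderate→E3, Aggressive→E2; Incumbent's induced payoffs 5, -4, 3; outcome (Soft, E4), payoffs (5, 6).
If Entrant leads: Incumbent's best replies are E1→Moderate, E2→Aggressive, E3→Soft, E4→Moderate; Entrant's induced payoffs -8, 9, 4, 7; outcome (Aggressive, E2), payoffs (3, 9).
Incumbent gets 5 moving first and 3 moving second, so Incumbent prefers to move first.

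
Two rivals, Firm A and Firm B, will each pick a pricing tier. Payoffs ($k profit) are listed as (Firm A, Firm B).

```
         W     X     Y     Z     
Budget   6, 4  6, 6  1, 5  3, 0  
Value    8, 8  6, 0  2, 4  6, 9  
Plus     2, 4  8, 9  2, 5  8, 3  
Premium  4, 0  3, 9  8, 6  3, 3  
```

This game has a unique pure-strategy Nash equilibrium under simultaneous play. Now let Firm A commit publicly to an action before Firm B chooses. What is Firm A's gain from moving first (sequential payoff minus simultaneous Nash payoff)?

0

Solve by backward induction (Firm A leads).
- Budget: Firm B compares 4, 6, 5, 0 and picks X; Firm A would get 6.
- Value: Firm B compares 8, 0, 4, 9 and picks Z; Firm A would get 6.
- Plus: Firm B compares 4, 9, 5, 3 and picks X; Firm A would get 8.
- Premium: Firm B compares 0, 9, 6, 3 and picks X; Firm A would get 3.
Firm A's induced payoffs are 6, 6, 8, 3, so Firm A commits to Plus. Subgame-perfect outcome: (Plus, X) with payoffs (8, 9).
Under simultaneous play:
Firm A's best replies: W→Value; X→Plus; Y→Premium; Z→Plus.
Firm B's best replies: Budget→X; Value→Z; Plus→X; Premium→X.
Only (Plus, X) has each player best-responding; Nash payoffs (8, 9).
Firm A's commitment gain: 8 − 8 = 0.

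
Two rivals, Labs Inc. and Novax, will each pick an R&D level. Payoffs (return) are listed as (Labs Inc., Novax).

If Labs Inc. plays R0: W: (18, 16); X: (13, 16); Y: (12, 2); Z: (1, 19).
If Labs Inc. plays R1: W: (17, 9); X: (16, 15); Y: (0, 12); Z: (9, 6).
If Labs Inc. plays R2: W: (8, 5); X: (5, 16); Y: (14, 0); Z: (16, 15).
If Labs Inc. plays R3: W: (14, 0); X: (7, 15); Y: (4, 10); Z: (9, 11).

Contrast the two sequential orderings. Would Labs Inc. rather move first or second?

If Labs Inc. leads: Novax's best replies are R0→Z, R1→X, R2→X, R3→X; Labs Inc.'s induced payoffs 1, 16, 5, 7; outcome (R1, X), payoffs (16, 15).
If Novax leads: Labs Inc.'s best replies are W→R0, X→R1, Y→R2, Z→R2; Novax's induced payoffs 16, 15, 0, 15; outcome (R0, W), payoffs (18, 16).
Labs Inc. gets 16 moving first and 18 moving second, so Labs Inc. prefers to move second.

second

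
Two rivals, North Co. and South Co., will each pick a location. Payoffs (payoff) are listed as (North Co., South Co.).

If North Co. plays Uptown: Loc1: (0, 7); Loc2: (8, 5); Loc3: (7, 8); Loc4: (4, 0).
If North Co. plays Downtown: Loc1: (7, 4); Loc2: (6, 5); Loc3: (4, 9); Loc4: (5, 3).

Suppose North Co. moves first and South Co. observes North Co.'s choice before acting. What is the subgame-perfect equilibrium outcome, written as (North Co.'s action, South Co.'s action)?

Work backward from South Co.'s decision.
- Uptown → South Co. plays Loc3 (best of 7, 5, 8, 0); North Co. gets 7.
- Downtown → South Co. plays Loc3 (best of 4, 5, 9, 3); North Co. gets 4.
North Co.'s induced payoffs are 7, 4, so North Co. commits to Uptown. Subgame-perfect outcome: (Uptown, Loc3) with payoffs (7, 8).

(Uptown, Loc3)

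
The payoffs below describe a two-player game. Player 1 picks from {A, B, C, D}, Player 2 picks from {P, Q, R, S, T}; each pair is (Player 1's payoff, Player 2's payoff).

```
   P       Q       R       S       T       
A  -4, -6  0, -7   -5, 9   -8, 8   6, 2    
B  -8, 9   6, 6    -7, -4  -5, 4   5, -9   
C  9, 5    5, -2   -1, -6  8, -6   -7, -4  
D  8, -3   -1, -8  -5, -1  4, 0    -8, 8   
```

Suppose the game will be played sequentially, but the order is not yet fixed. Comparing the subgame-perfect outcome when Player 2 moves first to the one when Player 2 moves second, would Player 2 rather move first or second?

If Player 1 leads: Player 2's best replies are A→R, B→P, C→P, D→T; Player 1's induced payoffs -5, -8, 9, -8; outcome (C, P), payoffs (9, 5).
If Player 2 leads: Player 1's best replies are P→C, Q→B, R→C, S→C, T→A; Player 2's induced payoffs 5, 6, -6, -6, 2; outcome (B, Q), payoffs (6, 6).
Player 2 gets 6 moving first and 5 moving second, so Player 2 prefers to move first.

first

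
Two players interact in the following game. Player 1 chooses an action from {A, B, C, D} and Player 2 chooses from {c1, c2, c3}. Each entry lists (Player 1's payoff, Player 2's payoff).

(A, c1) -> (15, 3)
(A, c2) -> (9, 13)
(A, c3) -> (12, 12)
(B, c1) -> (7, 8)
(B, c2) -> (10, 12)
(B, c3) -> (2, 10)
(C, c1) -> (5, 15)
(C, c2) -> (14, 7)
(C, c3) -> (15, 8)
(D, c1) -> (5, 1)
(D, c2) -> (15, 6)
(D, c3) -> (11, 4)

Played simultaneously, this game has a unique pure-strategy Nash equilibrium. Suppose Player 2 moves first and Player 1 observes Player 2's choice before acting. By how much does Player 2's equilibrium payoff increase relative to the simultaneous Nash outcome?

2

Work backward from Player 1's decision.
- c1: Player 1 compares 15, 7, 5, 5 and picks A; Player 2 would get 3.
- c2: Player 1 compares 9, 10, 14, 15 and picks D; Player 2 would get 6.
- c3: Player 1 compares 12, 2, 15, 11 and picks C; Player 2 would get 8.
Among 3, 6, 8, the best is 8 at c3. Subgame-perfect outcome: (C, c3) with payoffs (15, 8).
Now find the simultaneous Nash equilibrium.
Player 1's best replies: c1→A; c2→D; c3→C.
Player 2's best replies: A→c2; B→c2; C→c1; D→c2.
Only (D, c2) has each player best-responding; Nash payoffs (15, 6).
Player 2's commitment gain: 8 − 6 = 2.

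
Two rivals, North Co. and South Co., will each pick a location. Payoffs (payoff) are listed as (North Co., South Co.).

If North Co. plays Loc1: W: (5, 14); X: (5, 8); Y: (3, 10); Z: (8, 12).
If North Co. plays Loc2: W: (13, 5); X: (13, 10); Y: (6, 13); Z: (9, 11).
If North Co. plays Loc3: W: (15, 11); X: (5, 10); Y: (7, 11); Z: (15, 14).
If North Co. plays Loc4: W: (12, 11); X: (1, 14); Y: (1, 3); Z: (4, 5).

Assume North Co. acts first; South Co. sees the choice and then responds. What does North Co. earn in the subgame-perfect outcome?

Work backward from South Co.'s decision.
- Loc1 → South Co. plays W (best of 14, 8, 10, 12); North Co. gets 5.
- Loc2 → South Co. plays Y (best of 5, 10, 13, 11); North Co. gets 6.
- Loc3 → South Co. plays Z (best of 11, 10, 11, 14); North Co. gets 15.
- Loc4 → South Co. plays X (best of 11, 14, 3, 5); North Co. gets 1.
Maximizing over 5, 6, 15, 1, North Co. chooses Loc3. Subgame-perfect outcome: (Loc3, Z) with payoffs (15, 14).

15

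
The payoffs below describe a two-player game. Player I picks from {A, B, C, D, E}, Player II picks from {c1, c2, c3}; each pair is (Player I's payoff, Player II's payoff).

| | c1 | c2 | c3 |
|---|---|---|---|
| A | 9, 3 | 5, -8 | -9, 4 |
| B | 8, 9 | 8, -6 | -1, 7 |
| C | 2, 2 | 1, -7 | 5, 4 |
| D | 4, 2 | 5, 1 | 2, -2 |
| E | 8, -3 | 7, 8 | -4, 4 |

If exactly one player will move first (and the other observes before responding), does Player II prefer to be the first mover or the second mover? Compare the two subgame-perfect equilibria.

second

If Player I leads: Player II's best replies are A→c3, B→c1, C→c3, D→c1, E→c2; Player I's induced payoffs -9, 8, 5, 4, 7; outcome (B, c1), payoffs (8, 9).
If Player II leads: Player I's best replies are c1→A, c2→B, c3→C; Player II's induced payoffs 3, -6, 4; outcome (C, c3), payoffs (5, 4).
Player II gets 4 moving first and 9 moving second, so Player II prefers to move second.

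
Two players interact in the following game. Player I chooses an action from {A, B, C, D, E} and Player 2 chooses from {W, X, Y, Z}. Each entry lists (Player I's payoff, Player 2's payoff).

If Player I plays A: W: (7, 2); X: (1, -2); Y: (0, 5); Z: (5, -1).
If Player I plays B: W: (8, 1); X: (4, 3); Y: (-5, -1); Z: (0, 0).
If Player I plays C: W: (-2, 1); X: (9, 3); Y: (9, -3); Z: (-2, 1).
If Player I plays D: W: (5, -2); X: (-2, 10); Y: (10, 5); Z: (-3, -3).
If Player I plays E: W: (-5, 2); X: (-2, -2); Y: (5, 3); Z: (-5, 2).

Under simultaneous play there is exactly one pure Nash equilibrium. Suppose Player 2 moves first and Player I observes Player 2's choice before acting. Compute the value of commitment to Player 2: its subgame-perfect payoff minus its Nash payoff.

Solve by backward induction (Player 2 leads).
- W: BR = B, leader payoff 1.
- X: BR = C, leader payoff 3.
- Y: BR = D, leader payoff 5.
- Z: BR = A, leader payoff -1.
Player 2's induced payoffs are 1, 3, 5, -1, so Player 2 commits to Y. Subgame-perfect outcome: (D, Y) with payoffs (10, 5).
Under simultaneous play:
Player I's best replies: W→B; X→C; Y→D; Z→A.
Player 2's best replies: A→Y; B→X; C→X; D→X; E→Y.
Only (C, X) has each player best-responding; Nash payoffs (9, 3).
Player 2's commitment gain: 5 − 3 = 2.

2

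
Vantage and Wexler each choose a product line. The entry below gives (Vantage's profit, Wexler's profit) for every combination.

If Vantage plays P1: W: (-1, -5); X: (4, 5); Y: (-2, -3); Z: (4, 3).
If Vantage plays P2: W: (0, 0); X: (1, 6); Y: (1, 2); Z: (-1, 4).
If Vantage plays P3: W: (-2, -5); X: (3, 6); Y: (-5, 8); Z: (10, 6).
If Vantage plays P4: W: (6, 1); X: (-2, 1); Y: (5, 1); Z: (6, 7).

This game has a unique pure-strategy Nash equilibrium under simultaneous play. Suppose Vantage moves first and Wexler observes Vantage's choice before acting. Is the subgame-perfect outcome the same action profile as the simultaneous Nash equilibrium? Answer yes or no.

Wexler best-responds to each possible Vantage move:
- P1 → Wexler plays X (best of -5, 5, -3, 3); Vantage gets 4.
- P2 → Wexler plays X (best of 0, 6, 2, 4); Vantage gets 1.
- P3 → Wexler plays Y (best of -5, 6, 8, 6); Vantage gets -5.
- P4 → Wexler plays Z (best of 1, 1, 1, 7); Vantage gets 6.
Vantage's induced payoffs are 4, 1, -5, 6, so Vantage commits to P4. Subgame-perfect outcome: (P4, Z) with payoffs (6, 7).
Now find the simultaneous Nash equilibrium.
Vantage's best replies: W→P4; X→P1; Y→P4; Z→P3.
Wexler's best replies: P1→X; P2→X; P3→Y; P4→Z.
The unique mutual best reply is (P1, X), giving (4, 5).
Sequential outcome (P4, Z) differs from the Nash profile (P1, X).

no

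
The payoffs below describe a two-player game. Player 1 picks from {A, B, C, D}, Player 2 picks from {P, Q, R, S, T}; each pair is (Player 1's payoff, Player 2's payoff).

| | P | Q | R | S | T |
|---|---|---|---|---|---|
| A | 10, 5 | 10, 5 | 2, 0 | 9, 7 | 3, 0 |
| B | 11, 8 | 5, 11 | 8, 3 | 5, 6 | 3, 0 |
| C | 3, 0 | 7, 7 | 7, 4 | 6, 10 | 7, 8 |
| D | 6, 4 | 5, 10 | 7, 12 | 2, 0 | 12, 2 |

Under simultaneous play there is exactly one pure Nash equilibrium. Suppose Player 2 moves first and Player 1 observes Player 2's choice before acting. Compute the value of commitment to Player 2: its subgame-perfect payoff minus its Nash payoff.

1

Player 1 best-responds to each possible Player 2 move:
- P: BR = B, leader payoff 8.
- Q: BR = A, leader payoff 5.
- R: BR = B, leader payoff 3.
- S: BR = A, leader payoff 7.
- T: BR = D, leader payoff 2.
Player 2's induced payoffs are 8, 5, 3, 7, 2, so Player 2 commits to P. Subgame-perfect outcome: (B, P) with payoffs (11, 8).
Now find the simultaneous Nash equilibrium.
Player 1's best replies: P→B; Q→A; R→B; S→A; T→D.
Player 2's best replies: A→S; B→Q; C→S; D→R.
Only (A, S) has each player best-responding; Nash payoffs (9, 7).
Player 2's commitment gain: 8 − 7 = 1.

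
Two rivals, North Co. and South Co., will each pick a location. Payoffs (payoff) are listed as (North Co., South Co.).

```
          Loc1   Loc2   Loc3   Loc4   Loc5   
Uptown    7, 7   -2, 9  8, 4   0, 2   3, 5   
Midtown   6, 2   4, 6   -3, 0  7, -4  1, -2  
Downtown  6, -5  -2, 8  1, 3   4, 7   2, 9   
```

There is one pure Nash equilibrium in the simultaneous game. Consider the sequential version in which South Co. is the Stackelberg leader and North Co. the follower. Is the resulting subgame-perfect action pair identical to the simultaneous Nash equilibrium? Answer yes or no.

no

Work backward from North Co.'s decision.
- Loc1: North Co. compares 7, 6, 6 and picks Uptown; South Co. would get 7.
- Loc2: North Co. compares -2, 4, -2 and picks Midtown; South Co. would get 6.
- Loc3: North Co. compares 8, -3, 1 and picks Uptown; South Co. would get 4.
- Loc4: North Co. compares 0, 7, 4 and picks Midtown; South Co. would get -4.
- Loc5: North Co. compares 3, 1, 2 and picks Uptown; South Co. would get 5.
South Co.'s induced payoffs are 7, 6, 4, -4, 5, so South Co. commits to Loc1. Subgame-perfect outcome: (Uptown, Loc1) with payoffs (7, 7).
For the simultaneous game, intersect best replies.
North Co.'s best replies: Loc1→Uptown; Loc2→Midtown; Loc3→Uptown; Loc4→Midtown; Loc5→Uptown.
South Co.'s best replies: Uptown→Loc2; Midtown→Loc2; Downtown→Loc5.
The unique mutual best reply is (Midtown, Loc2), giving (4, 6).
Sequential outcome (Uptown, Loc1) differs from the Nash profile (Midtown, Loc2).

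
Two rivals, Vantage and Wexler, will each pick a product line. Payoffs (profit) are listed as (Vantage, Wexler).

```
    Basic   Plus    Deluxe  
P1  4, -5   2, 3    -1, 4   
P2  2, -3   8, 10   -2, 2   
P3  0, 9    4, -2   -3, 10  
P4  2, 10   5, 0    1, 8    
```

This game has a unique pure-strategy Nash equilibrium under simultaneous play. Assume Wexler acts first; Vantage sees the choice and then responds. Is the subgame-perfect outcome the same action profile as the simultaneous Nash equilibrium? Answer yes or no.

yes

Vantage best-responds to each possible Wexler move:
- Basic: Vantage compares 4, 2, 0, 2 and picks P1; Wexler would get -5.
- Plus: Vantage compares 2, 8, 4, 5 and picks P2; Wexler would get 10.
- Deluxe: Vantage compares -1, -2, -3, 1 and picks P4; Wexler would get 8.
Among -5, 10, 8, the best is 10 at Plus. Subgame-perfect outcome: (P2, Plus) with payoffs (8, 10).
Now find the simultaneous Nash equilibrium.
Vantage's best replies: Basic→P1; Plus→P2; Deluxe→P4.
Wexler's best replies: P1→Deluxe; P2→Plus; P3→Deluxe; P4→Basic.
Only (P2, Plus) has each player best-responding; Nash payoffs (8, 10).
Sequential outcome (P2, Plus) coincides with the Nash profile (P2, Plus).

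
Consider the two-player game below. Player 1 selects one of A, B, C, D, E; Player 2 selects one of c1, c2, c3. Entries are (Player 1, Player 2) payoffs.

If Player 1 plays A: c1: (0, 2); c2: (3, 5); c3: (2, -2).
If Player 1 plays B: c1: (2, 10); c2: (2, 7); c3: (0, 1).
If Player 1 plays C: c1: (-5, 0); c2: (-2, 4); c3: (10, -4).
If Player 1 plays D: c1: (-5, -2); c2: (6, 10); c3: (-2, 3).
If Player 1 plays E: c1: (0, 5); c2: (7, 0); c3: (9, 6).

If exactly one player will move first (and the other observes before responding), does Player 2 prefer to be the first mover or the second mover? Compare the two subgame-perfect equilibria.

first

If Player 1 leads: Player 2's best replies are A→c2, B→c1, C→c2, D→c2, E→c3; Player 1's induced payoffs 3, 2, -2, 6, 9; outcome (E, c3), payoffs (9, 6).
If Player 2 leads: Player 1's best replies are c1→B, c2→E, c3→C; Player 2's induced payoffs 10, 0, -4; outcome (B, c1), payoffs (2, 10).
Player 2 gets 10 moving first and 6 moving second, so Player 2 prefers to move first.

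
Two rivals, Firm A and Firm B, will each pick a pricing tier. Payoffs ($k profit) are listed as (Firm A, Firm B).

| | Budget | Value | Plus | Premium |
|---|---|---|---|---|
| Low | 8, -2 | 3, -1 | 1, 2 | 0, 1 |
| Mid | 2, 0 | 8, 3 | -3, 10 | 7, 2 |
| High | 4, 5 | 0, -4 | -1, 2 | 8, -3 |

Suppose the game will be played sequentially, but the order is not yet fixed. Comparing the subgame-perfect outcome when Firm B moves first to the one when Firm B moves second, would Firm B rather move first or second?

second

If Firm A leads: Firm B's best replies are Low→Plus, Mid→Plus, High→Budget; Firm A's induced payoffs 1, -3, 4; outcome (High, Budget), payoffs (4, 5).
If Firm B leads: Firm A's best replies are Budget→Low, Value→Mid, Plus→Low, Premium→High; Firm B's induced payoffs -2, 3, 2, -3; outcome (Mid, Value), payoffs (8, 3).
Firm B gets 3 moving first and 5 moving second, so Firm B prefers to move second.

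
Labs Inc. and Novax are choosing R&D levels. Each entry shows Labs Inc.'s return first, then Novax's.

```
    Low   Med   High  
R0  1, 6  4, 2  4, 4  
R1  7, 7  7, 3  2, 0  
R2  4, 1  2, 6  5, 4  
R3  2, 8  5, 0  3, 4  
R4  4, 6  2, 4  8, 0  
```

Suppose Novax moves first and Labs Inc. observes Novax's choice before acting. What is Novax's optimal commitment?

Low

Backward induction with Novax moving first.
- Low: BR = R1, leader payoff 7.
- Med: BR = R1, leader payoff 3.
- High: BR = R4, leader payoff 0.
Maximizing over 7, 3, 0, Novax chooses Low. Subgame-perfect outcome: (R1, Low) with payoffs (7, 7).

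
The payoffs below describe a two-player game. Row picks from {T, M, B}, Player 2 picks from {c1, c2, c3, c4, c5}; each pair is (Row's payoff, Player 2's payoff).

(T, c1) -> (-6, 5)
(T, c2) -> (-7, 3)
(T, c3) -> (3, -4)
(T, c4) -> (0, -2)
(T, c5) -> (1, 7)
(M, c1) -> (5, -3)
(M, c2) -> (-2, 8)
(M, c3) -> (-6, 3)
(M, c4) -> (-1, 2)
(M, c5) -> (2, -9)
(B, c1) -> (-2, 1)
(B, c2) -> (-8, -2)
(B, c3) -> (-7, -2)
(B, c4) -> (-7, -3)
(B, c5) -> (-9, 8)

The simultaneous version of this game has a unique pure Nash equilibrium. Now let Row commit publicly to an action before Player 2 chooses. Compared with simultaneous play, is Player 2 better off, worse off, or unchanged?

Backward induction with Row moving first.
- T → Player 2 plays c5 (best of 5, 3, -4, -2, 7); Row gets 1.
- M → Player 2 plays c2 (best of -3, 8, 3, 2, -9); Row gets -2.
- B → Player 2 plays c5 (best of 1, -2, -2, -3, 8); Row gets -9.
Among 1, -2, -9, the best is 1 at T. Subgame-perfect outcome: (T, c5) with payoffs (1, 7).
Under simultaneous play:
Row's best replies: c1→M; c2→M; c3→T; c4→T; c5→M.
Player 2's best replies: T→c5; M→c2; B→c5.
The unique mutual best reply is (M, c2), giving (-2, 8).
Player 2 earns 7 sequentially versus 8 at the Nash outcome: worse off.

worse off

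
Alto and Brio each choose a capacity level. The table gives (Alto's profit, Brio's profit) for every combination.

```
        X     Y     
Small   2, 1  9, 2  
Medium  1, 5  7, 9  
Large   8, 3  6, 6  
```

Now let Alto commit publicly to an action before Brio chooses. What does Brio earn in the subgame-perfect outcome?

Work backward from Brio's decision.
- Small → Brio plays Y (best of 1, 2); Alto gets 9.
- Medium → Brio plays Y (best of 5, 9); Alto gets 7.
- Large → Brio plays Y (best of 3, 6); Alto gets 6.
Maximizing over 9, 7, 6, Alto chooses Small. Subgame-perfect outcome: (Small, Y) with payoffs (9, 2).

2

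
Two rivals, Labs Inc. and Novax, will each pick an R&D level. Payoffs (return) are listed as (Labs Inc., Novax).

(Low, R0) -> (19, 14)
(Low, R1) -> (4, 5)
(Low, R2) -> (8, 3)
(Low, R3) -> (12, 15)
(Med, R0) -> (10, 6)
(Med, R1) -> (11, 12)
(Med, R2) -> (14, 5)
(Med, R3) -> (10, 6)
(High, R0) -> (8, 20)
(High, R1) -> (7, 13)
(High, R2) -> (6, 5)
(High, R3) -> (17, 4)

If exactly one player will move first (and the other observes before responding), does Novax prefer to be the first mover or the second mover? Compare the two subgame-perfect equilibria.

If Labs Inc. leads: Novax's best replies are Low→R3, Med→R1, High→R0; Labs Inc.'s induced payoffs 12, 11, 8; outcome (Low, R3), payoffs (12, 15).
If Novax leads: Labs Inc.'s best replies are R0→Low, R1→Med, R2→Med, R3→High; Novax's induced payoffs 14, 12, 5, 4; outcome (Low, R0), payoffs (19, 14).
Novax gets 14 moving first and 15 moving second, so Novax prefers to move second.

second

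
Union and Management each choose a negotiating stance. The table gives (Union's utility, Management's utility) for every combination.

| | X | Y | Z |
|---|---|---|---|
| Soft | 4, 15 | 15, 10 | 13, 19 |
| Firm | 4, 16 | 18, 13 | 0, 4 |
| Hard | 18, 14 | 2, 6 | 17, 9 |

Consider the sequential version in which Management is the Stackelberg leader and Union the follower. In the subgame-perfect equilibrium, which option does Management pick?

X

Solve by backward induction (Management leads).
- X: BR = Hard, leader payoff 14.
- Y: BR = Firm, leader payoff 13.
- Z: BR = Hard, leader payoff 9.
Management's induced payoffs are 14, 13, 9, so Management commits to X. Subgame-perfect outcome: (Hard, X) with payoffs (18, 14).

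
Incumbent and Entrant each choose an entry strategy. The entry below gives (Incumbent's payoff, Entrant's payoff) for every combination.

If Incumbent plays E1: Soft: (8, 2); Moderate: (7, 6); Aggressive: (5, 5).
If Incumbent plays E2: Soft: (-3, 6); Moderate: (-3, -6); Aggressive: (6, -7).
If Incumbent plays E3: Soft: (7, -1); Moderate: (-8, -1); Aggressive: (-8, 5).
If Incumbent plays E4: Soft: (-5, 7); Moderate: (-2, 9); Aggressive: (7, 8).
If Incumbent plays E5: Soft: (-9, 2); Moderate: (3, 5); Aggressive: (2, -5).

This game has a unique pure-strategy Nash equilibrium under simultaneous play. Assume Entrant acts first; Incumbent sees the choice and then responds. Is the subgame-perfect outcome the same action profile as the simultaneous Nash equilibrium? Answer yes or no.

no

Incumbent best-responds to each possible Entrant move:
- Soft → Incumbent plays E1 (best of 8, -3, 7, -5, -9); Entrant gets 2.
- Moderate → Incumbent plays E1 (best of 7, -3, -8, -2, 3); Entrant gets 6.
- Aggressive → Incumbent plays E4 (best of 5, 6, -8, 7, 2); Entrant gets 8.
Maximizing over 2, 6, 8, Entrant chooses Aggressive. Subgame-perfect outcome: (E4, Aggressive) with payoffs (7, 8).
Now find the simultaneous Nash equilibrium.
Incumbent's best replies: Soft→E1; Moderate→E1; Aggressive→E4.
Entrant's best replies: E1→Moderate; E2→Soft; E3→Aggressive; E4→Moderate; E5→Moderate.
The unique mutual best reply is (E1, Moderate), giving (7, 6).
Sequential outcome (E4, Aggressive) differs from the Nash profile (E1, Moderate).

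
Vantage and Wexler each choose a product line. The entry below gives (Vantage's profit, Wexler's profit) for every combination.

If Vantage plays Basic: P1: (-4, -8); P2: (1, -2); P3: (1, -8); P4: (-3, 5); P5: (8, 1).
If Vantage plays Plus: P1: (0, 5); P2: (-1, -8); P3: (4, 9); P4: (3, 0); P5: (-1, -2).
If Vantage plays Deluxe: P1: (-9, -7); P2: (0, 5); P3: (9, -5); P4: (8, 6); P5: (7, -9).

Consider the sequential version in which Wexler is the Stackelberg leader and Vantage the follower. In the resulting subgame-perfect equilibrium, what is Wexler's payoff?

6

Work backward from Vantage's decision.
- P1 → Vantage plays Plus (best of -4, 0, -9); Wexler gets 5.
- P2 → Vantage plays Basic (best of 1, -1, 0); Wexler gets -2.
- P3 → Vantage plays Deluxe (best of 1, 4, 9); Wexler gets -5.
- P4 → Vantage plays Deluxe (best of -3, 3, 8); Wexler gets 6.
- P5 → Vantage plays Basic (best of 8, -1, 7); Wexler gets 1.
Among 5, -2, -5, 6, 1, the best is 6 at P4. Subgame-perfect outcome: (Deluxe, P4) with payoffs (8, 6).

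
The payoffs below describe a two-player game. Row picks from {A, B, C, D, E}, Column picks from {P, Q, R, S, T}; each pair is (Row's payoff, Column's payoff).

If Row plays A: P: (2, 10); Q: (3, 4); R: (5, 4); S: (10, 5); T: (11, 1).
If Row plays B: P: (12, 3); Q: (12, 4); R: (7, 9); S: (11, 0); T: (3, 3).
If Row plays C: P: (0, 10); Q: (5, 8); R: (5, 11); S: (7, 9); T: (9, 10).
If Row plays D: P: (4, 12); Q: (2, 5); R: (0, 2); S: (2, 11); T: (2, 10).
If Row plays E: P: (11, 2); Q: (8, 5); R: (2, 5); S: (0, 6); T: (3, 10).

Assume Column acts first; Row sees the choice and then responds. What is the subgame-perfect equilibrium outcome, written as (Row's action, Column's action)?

Row best-responds to each possible Column move:
- P: BR = B, leader payoff 3.
- Q: BR = B, leader payoff 4.
- R: BR = B, leader payoff 9.
- S: BR = B, leader payoff 0.
- T: BR = A, leader payoff 1.
Column's induced payoffs are 3, 4, 9, 0, 1, so Column commits to R. Subgame-perfect outcome: (B, R) with payoffs (7, 9).

(B, R)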